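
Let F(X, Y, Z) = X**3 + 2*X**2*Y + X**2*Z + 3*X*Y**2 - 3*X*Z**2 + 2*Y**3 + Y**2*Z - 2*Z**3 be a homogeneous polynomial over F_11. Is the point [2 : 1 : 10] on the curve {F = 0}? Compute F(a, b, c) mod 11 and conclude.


F(2,1,10) ≡ 4 (mod 11); P is NOT on the curve.

Evaluate F(2, 1, 10) term-by-term (mod 11).
  X**3 ↦ 1·8·1·1 = 8
  2*X**2*Y ↦ 2·4·1·1 = 8
  X**2*Z ↦ 1·4·1·10 = 40
  3*X*Y**2 ↦ 3·2·1·1 = 6
  -3*X*Z**2 ↦ -3·2·1·100 = -600
  2*Y**3 ↦ 2·1·1·1 = 2
  Y**2*Z ↦ 1·1·1·10 = 10
  -2*Z**3 ↦ -2·1·1·1000 = -2000
Sum: F(2, 1, 10) = (8) + (8) + (40) + (6) + (-600) + (2) + (10) + (-2000) = -2526.
Reducing mod 11: -2526 ≡ 4 (mod 11).
Since F(a, b, c) ≡ 4 ≠ 0 (mod 11), P does NOT lie on the curve.


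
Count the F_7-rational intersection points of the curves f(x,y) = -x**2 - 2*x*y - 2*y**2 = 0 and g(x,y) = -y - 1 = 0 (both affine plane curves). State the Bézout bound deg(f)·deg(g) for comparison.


Common zeros: ∅; count = 0; Bézout bound = 2.

deg(f) = 2, deg(g) = 1, so Bézout bound = 2.
Scan x ∈ F_7. For each x, list the y ∈ F_7 with f(x, y) ≡ 0 and those with g(x, y) ≡ 0 (mod 7); the common zeros in that column are the intersection.
  x = 0: f ≡ 0 at y ∈ {0}; g ≡ 0 at y ∈ {6}; common: ∅.
  x = 1: f ≡ 0 at y ∈ ∅; g ≡ 0 at y ∈ {6}; common: ∅.
  x = 2: f ≡ 0 at y ∈ ∅; g ≡ 0 at y ∈ {6}; common: ∅.
  x = 3: f ≡ 0 at y ∈ ∅; g ≡ 0 at y ∈ {6}; common: ∅.
  x = 4: f ≡ 0 at y ∈ ∅; g ≡ 0 at y ∈ {6}; common: ∅.
  x = 5: f ≡ 0 at y ∈ ∅; g ≡ 0 at y ∈ {6}; common: ∅.
  x = 6: f ≡ 0 at y ∈ ∅; g ≡ 0 at y ∈ {6}; common: ∅.
Collecting: common zeros = ∅, so the count is 0.
Comparison with the Bézout bound: 0 ≤ 2 = deg(f)·deg(g), as expected for curves with no common component (the affine F_7-count falls short of the bound because intersections may lie at infinity, over extension fields, or carry multiplicity).


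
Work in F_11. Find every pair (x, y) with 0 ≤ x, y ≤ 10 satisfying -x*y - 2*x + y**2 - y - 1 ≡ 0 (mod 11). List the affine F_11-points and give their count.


Affine F_11-points: {(0, 4), (0, 8), (1, 3), (1, 10), (3, 2), (5, 0), (5, 6), (7, 1), (7, 7), (9, 5)}; count = 10.

For each of the 121 pairs (x, y) ∈ F_11², evaluate f(x, y) mod 11. Record the zeros.
  x = 0: [0↦10, 1↦10, 2↦1, 3↦5, 4↦0, 5↦8, 6↦7, 7↦8, 8↦0, 9↦5, 10↦1]  zeros at y ∈ {4, 8}
  x = 1: [0↦8, 1↦7, 2↦8, 3↦0, 4↦5, 5↦1, 6↦10, 7↦10, 8↦1, 9↦5, 10↦0]  zeros at y ∈ {3, 10}
  x = 2: [0↦6, 1↦4, 2↦4, 3↦6, 4↦10, 5↦5, 6↦2, 7↦1, 8↦2, 9↦5, 10↦10]  zeros at y ∈ ∅
  x = 3: [0↦4, 1↦1, 2↦0, 3↦1, 4↦4, 5↦9, 6↦5, 7↦3, 8↦3, 9↦5, 10↦9]  zeros at y ∈ {2}
  x = 4: [0↦2, 1↦9, 2↦7, 3↦7, 4↦9, 5↦2, 6↦8, 7↦5, 8↦4, 9↦5, 10↦8]  zeros at y ∈ ∅
  x = 5: [0↦0, 1↦6, 2↦3, 3↦2, 4↦3, 5↦6, 6↦0, 7↦7, 8↦5, 9↦5, 10↦7]  zeros at y ∈ {0, 6}
  x = 6: [0↦9, 1↦3, 2↦10, 3↦8, 4↦8, 5↦10, 6↦3, 7↦9, 8↦6, 9↦5, 10↦6]  zeros at y ∈ ∅
  x = 7: [0↦7, 1↦0, 2↦6, 3↦3, 4↦2, 5↦3, 6↦6, 7↦0, 8↦7, 9↦5, 10↦5]  zeros at y ∈ {1, 7}
  x = 8: [0↦5, 1↦8, 2↦2, 3↦9, 4↦7, 5↦7, 6↦9, 7↦2, 8↦8, 9↦5, 10↦4]  zeros at y ∈ ∅
  x = 9: [0↦3, 1↦5, 2↦9, 3↦4, 4↦1, 5↦0, 6↦1, 7↦4, 8↦9, 9↦5, 10↦3]  zeros at y ∈ {5}
  x = 10: [0↦1, 1↦2, 2↦5, 3↦10, 4↦6, 5↦4, 6↦4, 7↦6, 8↦10, 9↦5, 10↦2]  zeros at y ∈ ∅
Collecting zeros: affine points = {(0, 4), (0, 8), (1, 3), (1, 10), (3, 2), (5, 0), (5, 6), (7, 1), (7, 7), (9, 5)}.
Total count |C(F_11)_aff| = 10.


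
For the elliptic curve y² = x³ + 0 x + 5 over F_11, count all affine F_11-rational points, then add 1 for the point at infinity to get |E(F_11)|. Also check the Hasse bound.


Affine points = {(0, 4), (0, 7), (4, 5), (4, 6), (5, 3), (5, 8), (6, 1), (6, 10), (8, 0), (10, 2), (10, 9)}; affine count = 11; |E(F_11)| = 12.

Discriminant check: Δ ∝ 4a³ + 27b² = 4·0³ + 27·5² = 4·0 + 27·25 ≡ 4 (mod 11). Nonzero ⇒ E is nonsingular.
For each x ∈ F_11, compute rhs = x³ + 0·x + 5 mod 11, then count y ∈ F_11 with y² ≡ rhs.
  x = 0: rhs = 5, matching y values: 4, 7 (2 points).
  x = 1: rhs = 6, matching y values: none (0 points).
  x = 2: rhs = 2, matching y values: none (0 points).
  x = 3: rhs = 10, matching y values: none (0 points).
  x = 4: rhs = 3, matching y values: 5, 6 (2 points).
  x = 5: rhs = 9, matching y values: 3, 8 (2 points).
  x = 6: rhs = 1, matching y values: 1, 10 (2 points).
  x = 7: rhs = 7, matching y values: none (0 points).
  x = 8: rhs = 0, matching y values: 0 (1 points).
  x = 9: rhs = 8, matching y values: none (0 points).
  x = 10: rhs = 4, matching y values: 2, 9 (2 points).
Total affine count: 11.
Full point count |E(F_11)| = 11 + 1 = 12.
Hasse bound: |12 − (11+1)| = |0| = 0 ≤ 2√11 ≈ 6.6332 ✓.


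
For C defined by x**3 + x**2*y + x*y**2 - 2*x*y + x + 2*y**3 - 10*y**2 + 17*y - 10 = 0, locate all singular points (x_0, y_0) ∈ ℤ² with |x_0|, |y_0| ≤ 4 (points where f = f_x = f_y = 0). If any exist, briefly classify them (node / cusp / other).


Singular points: {(-1, 2)}; classification: node.

Compute partial derivatives:
  f_x = 3*x**2 + 2*x*y + y**2 - 2*y + 1.
  f_y = x**2 + 2*x*y - 2*x + 6*y**2 - 20*y + 17.
Scan x_0 ∈ {−4, ..., 4}. For each x_0, f_y(x_0, y) is a polynomial in y; find its integer roots y ∈ {−4, ..., 4}, then test f_x and f at those candidates.
  x = -4: f_y(-4, y) = 6*y**2 - 28*y + 41; no integer root y with |y| ≤ 4.
  x = -3: f_y(-3, y) = 6*y**2 - 26*y + 32; no integer root y with |y| ≤ 4.
  x = -2: f_y(-2, y) = 6*y**2 - 24*y + 25; no integer root y with |y| ≤ 4.
  x = -1: f_y(-1, y) = 6*y**2 - 22*y + 20; vanishes at y ∈ {2}. (-1, 2): f_x = 0, f = 0 — SINGULAR.
  x = 0: f_y(0, y) = 6*y**2 - 20*y + 17; no integer root y with |y| ≤ 4.
  x = 1: f_y(1, y) = 6*y**2 - 18*y + 16; no integer root y with |y| ≤ 4.
  x = 2: f_y(2, y) = 6*y**2 - 16*y + 17; no integer root y with |y| ≤ 4.
  x = 3: f_y(3, y) = 6*y**2 - 14*y + 20; no integer root y with |y| ≤ 4.
  x = 4: f_y(4, y) = 6*y**2 - 12*y + 25; no integer root y with |y| ≤ 4.
Only singular point on the grid: (-1, 2).
Classify: substitute x = -1 + u, y = 2 + v and expand: f = u**3 + u**2*v - u**2 + u*v**2 + 2*v**3 + v**2.
No constant or linear terms (consistent with a singular point). Quadratic part: -u**2 + v**2. Cubic part: u**3 + u**2*v + u*v**2 + 2*v**3.
The quadratic part v**2 - u**2 = (v − u)(v + u) splits into two distinct linear factors, so there are two distinct tangent lines y − 2 = ±(x − -1) — this is a node (ordinary double point).
Classification: node.


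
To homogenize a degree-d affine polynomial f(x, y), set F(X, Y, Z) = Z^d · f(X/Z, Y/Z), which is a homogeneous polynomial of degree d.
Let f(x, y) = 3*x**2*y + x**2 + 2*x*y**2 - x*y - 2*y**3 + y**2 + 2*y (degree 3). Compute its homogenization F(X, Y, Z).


F(X, Y, Z) = 3*X**2*Y + X**2*Z + 2*X*Y**2 - X*Y*Z - 2*Y**3 + Y**2*Z + 2*Y*Z**2

deg(f) = 3.
Substitute x = X/Z, y = Y/Z into f, then multiply by Z^3.
  monomial 3·x^2·y^1 ↦ 3·X^2·Y^1·Z^0.
  monomial 1·x^2·y^0 ↦ 1·X^2·Y^0·Z^1.
  monomial 2·x^1·y^2 ↦ 2·X^1·Y^2·Z^0.
  monomial -1·x^1·y^1 ↦ -1·X^1·Y^1·Z^1.
  monomial -2·x^0·y^3 ↦ -2·X^0·Y^3·Z^0.
  monomial 1·x^0·y^2 ↦ 1·X^0·Y^2·Z^1.
  monomial 2·x^0·y^1 ↦ 2·X^0·Y^1·Z^2.
Collecting: F(X, Y, Z) = 3*X**2*Y + X**2*Z + 2*X*Y**2 - X*Y*Z - 2*Y**3 + Y**2*Z + 2*Y*Z**2.


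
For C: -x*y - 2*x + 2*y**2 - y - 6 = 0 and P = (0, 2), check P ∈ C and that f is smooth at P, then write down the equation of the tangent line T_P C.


Tangent line at P: -4*x + 7*y - 14 = 0.

Step 1: f(0, 2) = 0, so P lies on C.
Step 2: partial derivatives
  f_x(x, y) = -y - 2, f_y(x, y) = -x + 4*y - 1.
  f_x(P) = -4, f_y(P) = 7 (gradient nonzero, so P is smooth).
Step 3: tangent line at P: -4·(x − 0) + 7·(y − 2) = 0.
Expanding: -4*x + 7*y - 14 = 0.


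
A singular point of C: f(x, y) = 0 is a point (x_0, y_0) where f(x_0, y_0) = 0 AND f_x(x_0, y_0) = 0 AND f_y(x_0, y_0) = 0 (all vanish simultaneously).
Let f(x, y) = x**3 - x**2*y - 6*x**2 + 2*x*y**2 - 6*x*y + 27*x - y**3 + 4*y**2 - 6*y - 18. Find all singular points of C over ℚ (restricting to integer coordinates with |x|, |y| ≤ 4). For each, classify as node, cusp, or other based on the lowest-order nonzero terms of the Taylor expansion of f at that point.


Singular points: {(3, 3)}; classification: cusp.

Compute partial derivatives:
  f_x = 3*x**2 - 2*x*y - 12*x + 2*y**2 - 6*y + 27.
  f_y = -x**2 + 4*x*y - 6*x - 3*y**2 + 8*y - 6.
Scan x_0 ∈ {−4, ..., 4}. For each x_0, f_y(x_0, y) is a polynomial in y; find its integer roots y ∈ {−4, ..., 4}, then test f_x and f at those candidates.
  x = -4: f_y(-4, y) = -3*y**2 - 8*y + 2; no integer root y with |y| ≤ 4.
  x = -3: f_y(-3, y) = -3*y**2 - 4*y + 3; no integer root y with |y| ≤ 4.
  x = -2: f_y(-2, y) = 2 - 3*y**2; no integer root y with |y| ≤ 4.
  x = -1: f_y(-1, y) = -3*y**2 + 4*y - 1; vanishes at y ∈ {1}. (-1, 1): f_x = 40 ≠ 0.
  x = 0: f_y(0, y) = -3*y**2 + 8*y - 6; no integer root y with |y| ≤ 4.
  x = 1: f_y(1, y) = -3*y**2 + 12*y - 13; no integer root y with |y| ≤ 4.
  x = 2: f_y(2, y) = -3*y**2 + 16*y - 22; no integer root y with |y| ≤ 4.
  x = 3: f_y(3, y) = -3*y**2 + 20*y - 33; vanishes at y ∈ {3}. (3, 3): f_x = 0, f = 0 — SINGULAR.
  x = 4: f_y(4, y) = -3*y**2 + 24*y - 46; no integer root y with |y| ≤ 4.
Only singular point on the grid: (3, 3).
Classify: substitute x = 3 + u, y = 3 + v and expand: f = u**3 - u**2*v + 2*u*v**2 - v**3 + v**2.
No constant or linear terms (consistent with a singular point). Quadratic part: v**2. Cubic part: u**3 - u**2*v + 2*u*v**2 - v**3.
The quadratic part v**2 is a perfect square, so there is a single (double) tangent line v = 0, i.e. y = 3. Restricting the cubic part to that line (v = 0) leaves u**3 ≠ 0, so f is not divisible by v and the branch is v² ≈ -u**3 to lowest order — this is a cusp.
Classification: cusp.


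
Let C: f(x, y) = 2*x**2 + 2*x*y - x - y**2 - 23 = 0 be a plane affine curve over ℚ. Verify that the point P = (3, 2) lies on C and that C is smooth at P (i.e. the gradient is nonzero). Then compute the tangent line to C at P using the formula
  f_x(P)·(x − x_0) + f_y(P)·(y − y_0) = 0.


Tangent line at P: 15*x + 2*y - 49 = 0.

Step 1: f(3, 2) = 0, so P lies on C.
Step 2: partial derivatives
  f_x(x, y) = 4*x + 2*y - 1, f_y(x, y) = 2*x - 2*y.
  f_x(P) = 15, f_y(P) = 2 (gradient nonzero, so P is smooth).
Step 3: tangent line at P: 15·(x − 3) + 2·(y − 2) = 0.
Expanding: 15*x + 2*y - 49 = 0.


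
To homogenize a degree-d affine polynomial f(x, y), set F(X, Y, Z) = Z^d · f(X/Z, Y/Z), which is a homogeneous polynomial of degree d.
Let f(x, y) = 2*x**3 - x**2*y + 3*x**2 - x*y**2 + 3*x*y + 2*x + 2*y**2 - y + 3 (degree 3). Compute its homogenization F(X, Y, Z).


F(X, Y, Z) = 2*X**3 - X**2*Y + 3*X**2*Z - X*Y**2 + 3*X*Y*Z + 2*X*Z**2 + 2*Y**2*Z - Y*Z**2 + 3*Z**3

deg(f) = 3.
Substitute x = X/Z, y = Y/Z into f, then multiply by Z^3.
  monomial 2·x^3·y^0 ↦ 2·X^3·Y^0·Z^0.
  monomial -1·x^2·y^1 ↦ -1·X^2·Y^1·Z^0.
  monomial 3·x^2·y^0 ↦ 3·X^2·Y^0·Z^1.
  monomial -1·x^1·y^2 ↦ -1·X^1·Y^2·Z^0.
  monomial 3·x^1·y^1 ↦ 3·X^1·Y^1·Z^1.
  monomial 2·x^1·y^0 ↦ 2·X^1·Y^0·Z^2.
  monomial 2·x^0·y^2 ↦ 2·X^0·Y^2·Z^1.
  monomial -1·x^0·y^1 ↦ -1·X^0·Y^1·Z^2.
  monomial 3·x^0·y^0 ↦ 3·X^0·Y^0·Z^3.
Collecting: F(X, Y, Z) = 2*X**3 - X**2*Y + 3*X**2*Z - X*Y**2 + 3*X*Y*Z + 2*X*Z**2 + 2*Y**2*Z - Y*Z**2 + 3*Z**3.


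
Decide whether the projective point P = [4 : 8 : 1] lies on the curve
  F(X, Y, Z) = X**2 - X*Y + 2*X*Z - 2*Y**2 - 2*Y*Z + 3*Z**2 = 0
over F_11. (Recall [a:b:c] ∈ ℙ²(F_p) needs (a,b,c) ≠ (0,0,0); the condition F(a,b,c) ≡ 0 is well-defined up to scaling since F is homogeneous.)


F(4,8,1) ≡ 5 (mod 11); P is NOT on the curve.

Evaluate F(4, 8, 1) term-by-term (mod 11).
  X**2 ↦ 1·16·1·1 = 16
  -X*Y ↦ -1·4·8·1 = -32
  2*X*Z ↦ 2·4·1·1 = 8
  -2*Y**2 ↦ -2·1·64·1 = -128
  -2*Y*Z ↦ -2·1·8·1 = -16
  3*Z**2 ↦ 3·1·1·1 = 3
Sum: F(4, 8, 1) = (16) + (-32) + (8) + (-128) + (-16) + (3) = -149.
Reducing mod 11: -149 ≡ 5 (mod 11).
Since F(a, b, c) ≡ 5 ≠ 0 (mod 11), P does NOT lie on the curve.


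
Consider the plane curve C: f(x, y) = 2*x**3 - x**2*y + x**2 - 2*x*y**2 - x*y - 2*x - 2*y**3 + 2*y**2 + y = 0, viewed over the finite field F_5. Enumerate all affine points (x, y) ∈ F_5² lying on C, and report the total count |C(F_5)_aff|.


Affine F_5-points: {(0, 0), (3, 1)}; count = 2.

For each of the 25 pairs (x, y) ∈ F_5², evaluate f(x, y) mod 5. Record the zeros.
  x = 0: [0↦0, 1↦1, 2↦4, 3↦2, 4↦3]  zeros at y ∈ {0}
  x = 1: [0↦1, 1↦3, 2↦3, 3↦4, 4↦4]  zeros at y ∈ ∅
  x = 2: [0↦1, 1↦2, 2↦2, 3↦4, 4↦1]  zeros at y ∈ ∅
  x = 3: [0↦2, 1↦0, 2↦3, 3↦4, 4↦1]  zeros at y ∈ {1}
  x = 4: [0↦1, 1↦4, 2↦3, 3↦1, 4↦1]  zeros at y ∈ ∅
Collecting zeros: affine points = {(0, 0), (3, 1)}.
Total count |C(F_5)_aff| = 2.


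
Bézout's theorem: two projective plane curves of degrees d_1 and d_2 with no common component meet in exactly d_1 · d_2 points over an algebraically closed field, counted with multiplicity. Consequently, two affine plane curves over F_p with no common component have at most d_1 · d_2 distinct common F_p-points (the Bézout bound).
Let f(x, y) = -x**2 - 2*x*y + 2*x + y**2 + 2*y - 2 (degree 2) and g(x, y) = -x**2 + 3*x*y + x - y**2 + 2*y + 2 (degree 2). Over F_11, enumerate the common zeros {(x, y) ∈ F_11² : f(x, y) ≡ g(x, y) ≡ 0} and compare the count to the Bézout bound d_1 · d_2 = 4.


Common zeros: ∅; count = 0; Bézout bound = 4.

deg(f) = 2, deg(g) = 2, so Bézout bound = 4.
Scan x ∈ F_11. For each x, list the y ∈ F_11 with f(x, y) ≡ 0 and those with g(x, y) ≡ 0 (mod 11); the common zeros in that column are the intersection.
  x = 0: f ≡ 0 at y ∈ {4, 5}; g ≡ 0 at y ∈ {6, 7}; common: ∅.
  x = 1: f ≡ 0 at y ∈ {1, 10}; g ≡ 0 at y ∈ {8}; common: ∅.
  x = 2: f ≡ 0 at y ∈ {6, 7}; g ≡ 0 at y ∈ {0, 8}; common: ∅.
  x = 3: f ≡ 0 at y ∈ {5, 10}; g ≡ 0 at y ∈ ∅; common: ∅.
  x = 4: f ≡ 0 at y ∈ ∅; g ≡ 0 at y ∈ ∅; common: ∅.
  x = 5: f ≡ 0 at y ∈ {4}; g ≡ 0 at y ∈ ∅; common: ∅.
  x = 6: f ≡ 0 at y ∈ ∅; g ≡ 0 at y ∈ ∅; common: ∅.
  x = 7: f ≡ 0 at y ∈ ∅; g ≡ 0 at y ∈ ∅; common: ∅.
  x = 8: f ≡ 0 at y ∈ {7}; g ≡ 0 at y ∈ {6, 9}; common: ∅.
  x = 9: f ≡ 0 at y ∈ ∅; g ≡ 0 at y ∈ {9}; common: ∅.
  x = 10: f ≡ 0 at y ∈ {1, 6}; g ≡ 0 at y ∈ {0, 10}; common: ∅.
Collecting: common zeros = ∅, so the count is 0.
Comparison with the Bézout bound: 0 ≤ 4 = deg(f)·deg(g), as expected for curves with no common component (the affine F_11-count falls short of the bound because intersections may lie at infinity, over extension fields, or carry multiplicity).


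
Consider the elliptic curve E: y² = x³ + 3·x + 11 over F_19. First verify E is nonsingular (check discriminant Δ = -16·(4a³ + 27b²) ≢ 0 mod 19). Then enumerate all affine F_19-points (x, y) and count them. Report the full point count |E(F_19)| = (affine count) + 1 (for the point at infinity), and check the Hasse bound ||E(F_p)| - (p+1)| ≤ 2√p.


Affine points = {(0, 7), (0, 12), (2, 5), (2, 14), (3, 3), (3, 16), (4, 7), (4, 12), (6, 6), (6, 13), (9, 8), (9, 11), (11, 8), (11, 11), (13, 9), (13, 10), (14, 2), (14, 17), (15, 7), (15, 12), (17, 4), (17, 15), (18, 8), (18, 11)}; affine count = 24; |E(F_19)| = 25.

Discriminant check: Δ ∝ 4a³ + 27b² = 4·3³ + 27·11² = 4·27 + 27·121 ≡ 12 (mod 19). Nonzero ⇒ E is nonsingular.
For each x ∈ F_19, compute rhs = x³ + 3·x + 11 mod 19, then count y ∈ F_19 with y² ≡ rhs.
  x = 0: rhs = 11, matching y values: 7, 12 (2 points).
  x = 1: rhs = 15, matching y values: none (0 points).
  x = 2: rhs = 6, matching y values: 5, 14 (2 points).
  x = 3: rhs = 9, matching y values: 3, 16 (2 points).
  x = 4: rhs = 11, matching y values: 7, 12 (2 points).
  x = 5: rhs = 18, matching y values: none (0 points).
  x = 6: rhs = 17, matching y values: 6, 13 (2 points).
  x = 7: rhs = 14, matching y values: none (0 points).
  x = 8: rhs = 15, matching y values: none (0 points).
  x = 9: rhs = 7, matching y values: 8, 11 (2 points).
  x = 10: rhs = 15, matching y values: none (0 points).
  x = 11: rhs = 7, matching y values: 8, 11 (2 points).
  x = 12: rhs = 8, matching y values: none (0 points).
  x = 13: rhs = 5, matching y values: 9, 10 (2 points).
  x = 14: rhs = 4, matching y values: 2, 17 (2 points).
  x = 15: rhs = 11, matching y values: 7, 12 (2 points).
  x = 16: rhs = 13, matching y values: none (0 points).
  x = 17: rhs = 16, matching y values: 4, 15 (2 points).
  x = 18: rhs = 7, matching y values: 8, 11 (2 points).
Total affine count: 24.
Full point count |E(F_19)| = 24 + 1 = 25.
Hasse bound: |25 − (19+1)| = |5| = 5 ≤ 2√19 ≈ 8.7178 ✓.


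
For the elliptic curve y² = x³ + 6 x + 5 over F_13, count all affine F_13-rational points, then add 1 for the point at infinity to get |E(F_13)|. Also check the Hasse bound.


Affine points = {(1, 5), (1, 8), (2, 5), (2, 8), (5, 2), (5, 11), (6, 6), (6, 7), (7, 0), (10, 5), (10, 8)}; affine count = 11; |E(F_13)| = 12.

Discriminant check: Δ ∝ 4a³ + 27b² = 4·6³ + 27·5² = 4·216 + 27·25 ≡ 5 (mod 13). Nonzero ⇒ E is nonsingular.
For each x ∈ F_13, compute rhs = x³ + 6·x + 5 mod 13, then count y ∈ F_13 with y² ≡ rhs.
  x = 0: rhs = 5, matching y values: none (0 points).
  x = 1: rhs = 12, matching y values: 5, 8 (2 points).
  x = 2: rhs = 12, matching y values: 5, 8 (2 points).
  x = 3: rhs = 11, matching y values: none (0 points).
  x = 4: rhs = 2, matching y values: none (0 points).
  x = 5: rhs = 4, matching y values: 2, 11 (2 points).
  x = 6: rhs = 10, matching y values: 6, 7 (2 points).
  x = 7: rhs = 0, matching y values: 0 (1 points).
  x = 8: rhs = 6, matching y values: none (0 points).
  x = 9: rhs = 8, matching y values: none (0 points).
  x = 10: rhs = 12, matching y values: 5, 8 (2 points).
  x = 11: rhs = 11, matching y values: none (0 points).
  x = 12: rhs = 11, matching y values: none (0 points).
Total affine count: 11.
Full point count |E(F_13)| = 11 + 1 = 12.
Hasse bound: |12 − (13+1)| = |-2| = 2 ≤ 2√13 ≈ 7.2111 ✓.


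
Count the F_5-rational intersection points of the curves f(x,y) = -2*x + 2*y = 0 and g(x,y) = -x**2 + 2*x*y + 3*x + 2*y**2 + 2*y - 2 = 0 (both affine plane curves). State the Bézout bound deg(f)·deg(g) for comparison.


Common zeros: {(2, 2), (3, 3)}; count = 2; Bézout bound = 2.

deg(f) = 1, deg(g) = 2, so Bézout bound = 2.
Scan x ∈ F_5. For each x, list the y ∈ F_5 with f(x, y) ≡ 0 and those with g(x, y) ≡ 0 (mod 5); the common zeros in that column are the intersection.
  x = 0: f ≡ 0 at y ∈ {0}; g ≡ 0 at y ∈ {2}; common: ∅.
  x = 1: f ≡ 0 at y ∈ {1}; g ≡ 0 at y ∈ {0, 3}; common: ∅.
  x = 2: f ≡ 0 at y ∈ {2}; g ≡ 0 at y ∈ {0, 2}; common: {2}.
  x = 3: f ≡ 0 at y ∈ {3}; g ≡ 0 at y ∈ {3}; common: {3}.
  x = 4: f ≡ 0 at y ∈ {4}; g ≡ 0 at y ∈ ∅; common: ∅.
Collecting: common zeros = {(2, 2), (3, 3)}, so the count is 2.
Comparison with the Bézout bound: 2 ≤ 2 = deg(f)·deg(g), as expected for curves with no common component (the bound is attained).


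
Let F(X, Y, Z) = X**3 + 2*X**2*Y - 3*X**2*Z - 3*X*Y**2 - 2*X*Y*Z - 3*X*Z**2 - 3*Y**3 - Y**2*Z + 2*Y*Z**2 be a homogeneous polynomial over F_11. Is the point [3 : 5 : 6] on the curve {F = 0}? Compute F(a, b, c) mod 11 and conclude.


F(3,5,6) ≡ 7 (mod 11); P is NOT on the curve.

Evaluate F(3, 5, 6) term-by-term (mod 11).
  X**3 ↦ 1·27·1·1 = 27
  2*X**2*Y ↦ 2·9·5·1 = 90
  -3*X**2*Z ↦ -3·9·1·6 = -162
  -3*X*Y**2 ↦ -3·3·25·1 = -225
  -2*X*Y*Z ↦ -2·3·5·6 = -180
  -3*X*Z**2 ↦ -3·3·1·36 = -324
  -3*Y**3 ↦ -3·1·125·1 = -375
  -Y**2*Z ↦ -1·1·25·6 = -150
  2*Y*Z**2 ↦ 2·1·5·36 = 360
Sum: F(3, 5, 6) = (27) + (90) + (-162) + (-225) + (-180) + (-324) + (-375) + (-150) + (360) = -939.
Reducing mod 11: -939 ≡ 7 (mod 11).
Since F(a, b, c) ≡ 7 ≠ 0 (mod 11), P does NOT lie on the curve.


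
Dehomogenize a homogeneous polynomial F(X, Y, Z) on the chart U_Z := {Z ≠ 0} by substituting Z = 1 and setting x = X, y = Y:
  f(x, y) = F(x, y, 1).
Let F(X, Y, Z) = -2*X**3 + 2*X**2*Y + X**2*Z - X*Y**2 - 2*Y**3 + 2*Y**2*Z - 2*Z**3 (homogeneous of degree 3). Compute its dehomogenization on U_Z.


f(x, y) = -2*x**3 + 2*x**2*y + x**2 - x*y**2 - 2*y**3 + 2*y**2 - 2

On U_Z we set Z = 1. Each monomial c·X^i·Y^j·Z^k in F becomes c·x^i·y^j·1^k = c·x^i·y^j.
Substituting Z = 1: F(X, Y, 1) = -2*x**3 + 2*x**2*y + x**2 - x*y**2 - 2*y**3 + 2*y**2 - 2.
Note: deg(f) ≤ deg(F) = 3; strict inequality happens when F is divisible by Z (lost terms).


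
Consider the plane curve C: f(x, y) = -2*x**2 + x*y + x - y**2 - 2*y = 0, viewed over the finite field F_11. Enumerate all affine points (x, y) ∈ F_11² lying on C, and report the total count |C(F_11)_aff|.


Affine F_11-points: {(0, 0), (0, 9), (2, 4), (2, 7), (5, 5), (5, 9), (6, 0), (6, 4), (9, 2), (9, 5)}; count = 10.

For each of the 121 pairs (x, y) ∈ F_11², evaluate f(x, y) mod 11. Record the zeros.
  x = 0: [0↦0, 1↦8, 2↦3, 3↦7, 4↦9, 5↦9, 6↦7, 7↦3, 8↦8, 9↦0, 10↦1]  zeros at y ∈ {0, 9}
  x = 1: [0↦10, 1↦8, 2↦4, 3↦9, 4↦1, 5↦2, 6↦1, 7↦9, 8↦4, 9↦8, 10↦10]  zeros at y ∈ ∅
  x = 2: [0↦5, 1↦4, 2↦1, 3↦7, 4↦0, 5↦2, 6↦2, 7↦0, 8↦7, 9↦1, 10↦4]  zeros at y ∈ {4, 7}
  x = 3: [0↦7, 1↦7, 2↦5, 3↦1, 4↦6, 5↦9, 6↦10, 7↦9, 8↦6, 9↦1, 10↦5]  zeros at y ∈ ∅
  x = 4: [0↦5, 1↦6, 2↦5, 3↦2, 4↦8, 5↦1, 6↦3, 7↦3, 8↦1, 9↦8, 10↦2]  zeros at y ∈ ∅
  x = 5: [0↦10, 1↦1, 2↦1, 3↦10, 4↦6, 5↦0, 6↦3, 7↦4, 8↦3, 9↦0, 10↦6]  zeros at y ∈ {5, 9}
  x = 6: [0↦0, 1↦3, 2↦4, 3↦3, 4↦0, 5↦6, 6↦10, 7↦1, 8↦1, 9↦10, 10↦6]  zeros at y ∈ {0, 4}
  x = 7: [0↦8, 1↦1, 2↦3, 3↦3, 4↦1, 5↦8, 6↦2, 7↦5, 8↦6, 9↦5, 10↦2]  zeros at y ∈ ∅
  x = 8: [0↦1, 1↦6, 2↦9, 3↦10, 4↦9, 5↦6, 6↦1, 7↦5, 8↦7, 9↦7, 10↦5]  zeros at y ∈ ∅
  x = 9: [0↦1, 1↦7, 2↦0, 3↦2, 4↦2, 5↦0, 6↦7, 7↦1, 8↦4, 9↦5, 10↦4]  zeros at y ∈ {2, 5}
  x = 10: [0↦8, 1↦4, 2↦9, 3↦1, 4↦2, 5↦1, 6↦9, 7↦4, 8↦8, 9↦10, 10↦10]  zeros at y ∈ ∅
Collecting zeros: affine points = {(0, 0), (0, 9), (2, 4), (2, 7), (5, 5), (5, 9), (6, 0), (6, 4), (9, 2), (9, 5)}.
Total count |C(F_11)_aff| = 10.


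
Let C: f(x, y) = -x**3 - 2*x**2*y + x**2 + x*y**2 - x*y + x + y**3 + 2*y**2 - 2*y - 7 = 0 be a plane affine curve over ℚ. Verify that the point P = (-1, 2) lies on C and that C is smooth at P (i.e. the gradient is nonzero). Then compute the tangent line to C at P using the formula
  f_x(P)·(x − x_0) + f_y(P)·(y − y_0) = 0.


Tangent line at P: 6*x + 13*y - 20 = 0.

Step 1: f(-1, 2) = 0, so P lies on C.
Step 2: partial derivatives
  f_x(x, y) = -3*x**2 - 4*x*y + 2*x + y**2 - y + 1, f_y(x, y) = -2*x**2 + 2*x*y - x + 3*y**2 + 4*y - 2.
  f_x(P) = 6, f_y(P) = 13 (gradient nonzero, so P is smooth).
Step 3: tangent line at P: 6·(x − -1) + 13·(y − 2) = 0.
Expanding: 6*x + 13*y - 20 = 0.


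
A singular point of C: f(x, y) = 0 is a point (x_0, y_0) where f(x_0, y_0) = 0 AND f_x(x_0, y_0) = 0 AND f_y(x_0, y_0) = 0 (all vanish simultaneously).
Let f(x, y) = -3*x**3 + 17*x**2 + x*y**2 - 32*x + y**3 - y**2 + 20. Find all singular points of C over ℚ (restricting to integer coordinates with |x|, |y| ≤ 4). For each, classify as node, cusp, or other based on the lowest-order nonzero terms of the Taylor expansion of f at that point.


Singular points: {(2, 0)}; classification: node.

Compute partial derivatives:
  f_x = -9*x**2 + 34*x + y**2 - 32.
  f_y = 2*x*y + 3*y**2 - 2*y.
Scan x_0 ∈ {−4, ..., 4}. For each x_0, f_y(x_0, y) is a polynomial in y; find its integer roots y ∈ {−4, ..., 4}, then test f_x and f at those candidates.
  x = -4: f_y(-4, y) = 3*y**2 - 10*y; vanishes at y ∈ {0}. (-4, 0): f_x = -312 ≠ 0.
  x = -3: f_y(-3, y) = 3*y**2 - 8*y; vanishes at y ∈ {0}. (-3, 0): f_x = -215 ≠ 0.
  x = -2: f_y(-2, y) = 3*y**2 - 6*y; vanishes at y ∈ {0, 2}. (-2, 0): f_x = -136 ≠ 0; (-2, 2): f_x = -132 ≠ 0.
  x = -1: f_y(-1, y) = 3*y**2 - 4*y; vanishes at y ∈ {0}. (-1, 0): f_x = -75 ≠ 0.
  x = 0: f_y(0, y) = 3*y**2 - 2*y; vanishes at y ∈ {0}. (0, 0): f_x = -32 ≠ 0.
  x = 1: f_y(1, y) = 3*y**2; vanishes at y ∈ {0}. (1, 0): f_x = -7 ≠ 0.
  x = 2: f_y(2, y) = 3*y**2 + 2*y; vanishes at y ∈ {0}. (2, 0): f_x = 0, f = 0 — SINGULAR.
  x = 3: f_y(3, y) = 3*y**2 + 4*y; vanishes at y ∈ {0}. (3, 0): f_x = -11 ≠ 0.
  x = 4: f_y(4, y) = 3*y**2 + 6*y; vanishes at y ∈ {-2, 0}. (4, -2): f_x = -36 ≠ 0; (4, 0): f_x = -40 ≠ 0.
Only singular point on the grid: (2, 0).
Classify: substitute x = 2 + u, y = 0 + v and expand: f = -3*u**3 - u**2 + u*v**2 + v**3 + v**2.
No constant or linear terms (consistent with a singular point). Quadratic part: -u**2 + v**2. Cubic part: -3*u**3 + u*v**2 + v**3.
The quadratic part v**2 - u**2 = (v − u)(v + u) splits into two distinct linear factors, so there are two distinct tangent lines y − 0 = ±(x − 2) — this is a node (ordinary double point).
Classification: node.


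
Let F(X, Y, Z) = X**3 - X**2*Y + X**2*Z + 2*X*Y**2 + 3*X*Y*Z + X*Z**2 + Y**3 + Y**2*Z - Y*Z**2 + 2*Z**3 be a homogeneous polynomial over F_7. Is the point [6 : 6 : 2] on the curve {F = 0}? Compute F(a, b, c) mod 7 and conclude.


F(6,6,2) ≡ 2 (mod 7); P is NOT on the curve.

Evaluate F(6, 6, 2) term-by-term (mod 7).
  X**3 ↦ 1·216·1·1 = 216
  -X**2*Y ↦ -1·36·6·1 = -216
  X**2*Z ↦ 1·36·1·2 = 72
  2*X*Y**2 ↦ 2·6·36·1 = 432
  3*X*Y*Z ↦ 3·6·6·2 = 216
  X*Z**2 ↦ 1·6·1·4 = 24
  Y**3 ↦ 1·1·216·1 = 216
  Y**2*Z ↦ 1·1·36·2 = 72
  -Y*Z**2 ↦ -1·1·6·4 = -24
  2*Z**3 ↦ 2·1·1·8 = 16
Sum: F(6, 6, 2) = (216) + (-216) + (72) + (432) + (216) + (24) + (216) + (72) + (-24) + (16) = 1024.
Reducing mod 7: 1024 ≡ 2 (mod 7).
Since F(a, b, c) ≡ 2 ≠ 0 (mod 7), P does NOT lie on the curve.


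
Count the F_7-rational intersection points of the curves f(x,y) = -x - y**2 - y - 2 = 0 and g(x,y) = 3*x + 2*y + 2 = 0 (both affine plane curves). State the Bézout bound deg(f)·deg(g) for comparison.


Common zeros: {(3, 5), (6, 4)}; count = 2; Bézout bound = 2.

deg(f) = 2, deg(g) = 1, so Bézout bound = 2.
Scan x ∈ F_7. For each x, list the y ∈ F_7 with f(x, y) ≡ 0 and those with g(x, y) ≡ 0 (mod 7); the common zeros in that column are the intersection.
  x = 0: f ≡ 0 at y ∈ {3}; g ≡ 0 at y ∈ {6}; common: ∅.
  x = 1: f ≡ 0 at y ∈ ∅; g ≡ 0 at y ∈ {1}; common: ∅.
  x = 2: f ≡ 0 at y ∈ ∅; g ≡ 0 at y ∈ {3}; common: ∅.
  x = 3: f ≡ 0 at y ∈ {1, 5}; g ≡ 0 at y ∈ {5}; common: {5}.
  x = 4: f ≡ 0 at y ∈ ∅; g ≡ 0 at y ∈ {0}; common: ∅.
  x = 5: f ≡ 0 at y ∈ {0, 6}; g ≡ 0 at y ∈ {2}; common: ∅.
  x = 6: f ≡ 0 at y ∈ {2, 4}; g ≡ 0 at y ∈ {4}; common: {4}.
Collecting: common zeros = {(3, 5), (6, 4)}, so the count is 2.
Comparison with the Bézout bound: 2 ≤ 2 = deg(f)·deg(g), as expected for curves with no common component (the bound is attained).


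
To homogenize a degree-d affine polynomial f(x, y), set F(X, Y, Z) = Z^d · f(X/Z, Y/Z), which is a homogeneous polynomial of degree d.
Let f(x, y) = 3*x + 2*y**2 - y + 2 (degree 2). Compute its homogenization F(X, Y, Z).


F(X, Y, Z) = 3*X*Z + 2*Y**2 - Y*Z + 2*Z**2

deg(f) = 2.
Substitute x = X/Z, y = Y/Z into f, then multiply by Z^2.
  monomial 3·x^1·y^0 ↦ 3·X^1·Y^0·Z^1.
  monomial 2·x^0·y^2 ↦ 2·X^0·Y^2·Z^0.
  monomial -1·x^0·y^1 ↦ -1·X^0·Y^1·Z^1.
  monomial 2·x^0·y^0 ↦ 2·X^0·Y^0·Z^2.
Collecting: F(X, Y, Z) = 3*X*Z + 2*Y**2 - Y*Z + 2*Z**2.


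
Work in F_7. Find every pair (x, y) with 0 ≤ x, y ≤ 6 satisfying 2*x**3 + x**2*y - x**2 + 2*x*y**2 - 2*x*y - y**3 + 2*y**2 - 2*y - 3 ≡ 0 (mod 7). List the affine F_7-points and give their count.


Affine F_7-points: {(0, 2), (1, 2), (1, 4), (1, 5), (2, 2), (3, 0), (5, 5), (6, 5)}; count = 8.

For each of the 49 pairs (x, y) ∈ F_7², evaluate f(x, y) mod 7. Record the zeros.
  x = 0: [0↦4, 1↦3, 2↦0, 3↦3, 4↦6, 5↦3, 6↦2]  zeros at y ∈ {2}
  x = 1: [0↦5, 1↦5, 2↦0, 3↦5, 4↦0, 5↦0, 6↦6]  zeros at y ∈ {2, 4, 5}
  x = 2: [0↦2, 1↦5, 2↦0, 3↦2, 4↦5, 5↦3, 6↦4]  zeros at y ∈ {2}
  x = 3: [0↦0, 1↦1, 2↦5, 3↦6, 4↦5, 5↦3, 6↦1]  zeros at y ∈ {0}
  x = 4: [0↦4, 1↦5, 2↦6, 3↦1, 4↦5, 5↦5, 6↦2]  zeros at y ∈ ∅
  x = 5: [0↦5, 1↦1, 2↦1, 3↦6, 4↦3, 5↦0, 6↦5]  zeros at y ∈ {5}
  x = 6: [0↦1, 1↦1, 2↦2, 3↦5, 4↦4, 5↦0, 6↦1]  zeros at y ∈ {5}
Collecting zeros: affine points = {(0, 2), (1, 2), (1, 4), (1, 5), (2, 2), (3, 0), (5, 5), (6, 5)}.
Total count |C(F_7)_aff| = 8.


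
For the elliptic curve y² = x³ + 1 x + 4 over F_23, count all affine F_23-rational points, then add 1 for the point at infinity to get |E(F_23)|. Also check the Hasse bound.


Affine points = {(0, 2), (0, 21), (1, 11), (1, 12), (4, 7), (4, 16), (7, 3), (7, 20), (8, 8), (8, 15), (9, 11), (9, 12), (10, 5), (10, 18), (11, 9), (11, 14), (13, 11), (13, 12), (14, 5), (14, 18), (15, 6), (15, 17), (17, 9), (17, 14), (18, 9), (18, 14), (22, 5), (22, 18)}; affine count = 28; |E(F_23)| = 29.

Discriminant check: Δ ∝ 4a³ + 27b² = 4·1³ + 27·4² = 4·1 + 27·16 ≡ 22 (mod 23). Nonzero ⇒ E is nonsingular.
For each x ∈ F_23, compute rhs = x³ + 1·x + 4 mod 23, then count y ∈ F_23 with y² ≡ rhs.
  x = 0: rhs = 4, matching y values: 2, 21 (2 points).
  x = 1: rhs = 6, matching y values: 11, 12 (2 points).
  x = 2: rhs = 14, matching y values: none (0 points).
  x = 3: rhs = 11, matching y values: none (0 points).
  x = 4: rhs = 3, matching y values: 7, 16 (2 points).
  x = 5: rhs = 19, matching y values: none (0 points).
  x = 6: rhs = 19, matching y values: none (0 points).
  x = 7: rhs = 9, matching y values: 3, 20 (2 points).
  x = 8: rhs = 18, matching y values: 8, 15 (2 points).
  x = 9: rhs = 6, matching y values: 11, 12 (2 points).
  x = 10: rhs = 2, matching y values: 5, 18 (2 points).
  x = 11: rhs = 12, matching y values: 9, 14 (2 points).
  x = 12: rhs = 19, matching y values: none (0 points).
  x = 13: rhs = 6, matching y values: 11, 12 (2 points).
  x = 14: rhs = 2, matching y values: 5, 18 (2 points).
  x = 15: rhs = 13, matching y values: 6, 17 (2 points).
  x = 16: rhs = 22, matching y values: none (0 points).
  x = 17: rhs = 12, matching y values: 9, 14 (2 points).
  x = 18: rhs = 12, matching y values: 9, 14 (2 points).
  x = 19: rhs = 5, matching y values: none (0 points).
  x = 20: rhs = 20, matching y values: none (0 points).
  x = 21: rhs = 17, matching y values: none (0 points).
  x = 22: rhs = 2, matching y values: 5, 18 (2 points).
Total affine count: 28.
Full point count |E(F_23)| = 28 + 1 = 29.
Hasse bound: |29 − (23+1)| = |5| = 5 ≤ 2√23 ≈ 9.5917 ✓.


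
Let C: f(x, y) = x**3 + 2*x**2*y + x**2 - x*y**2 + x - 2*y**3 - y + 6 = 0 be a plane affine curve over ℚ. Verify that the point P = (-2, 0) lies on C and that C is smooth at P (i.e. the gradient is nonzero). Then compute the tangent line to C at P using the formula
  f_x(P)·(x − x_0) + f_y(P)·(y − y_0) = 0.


Tangent line at P: 9*x + 7*y + 18 = 0.

Step 1: f(-2, 0) = 0, so P lies on C.
Step 2: partial derivatives
  f_x(x, y) = 3*x**2 + 4*x*y + 2*x - y**2 + 1, f_y(x, y) = 2*x**2 - 2*x*y - 6*y**2 - 1.
  f_x(P) = 9, f_y(P) = 7 (gradient nonzero, so P is smooth).
Step 3: tangent line at P: 9·(x − -2) + 7·(y − 0) = 0.
Expanding: 9*x + 7*y + 18 = 0.


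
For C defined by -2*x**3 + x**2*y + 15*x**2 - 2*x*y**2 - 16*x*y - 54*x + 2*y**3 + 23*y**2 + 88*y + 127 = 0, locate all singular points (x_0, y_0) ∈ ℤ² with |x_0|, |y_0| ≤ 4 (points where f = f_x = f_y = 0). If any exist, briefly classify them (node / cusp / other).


Singular points: {(2, -3)}; classification: cusp.

Compute partial derivatives:
  f_x = -6*x**2 + 2*x*y + 30*x - 2*y**2 - 16*y - 54.
  f_y = x**2 - 4*x*y - 16*x + 6*y**2 + 46*y + 88.
Scan x_0 ∈ {−4, ..., 4}. For each x_0, f_y(x_0, y) is a polynomial in y; find its integer roots y ∈ {−4, ..., 4}, then test f_x and f at those candidates.
  x = -4: f_y(-4, y) = 6*y**2 + 62*y + 168; no integer root y with |y| ≤ 4.
  x = -3: f_y(-3, y) = 6*y**2 + 58*y + 145; no integer root y with |y| ≤ 4.
  x = -2: f_y(-2, y) = 6*y**2 + 54*y + 124; no integer root y with |y| ≤ 4.
  x = -1: f_y(-1, y) = 6*y**2 + 50*y + 105; no integer root y with |y| ≤ 4.
  x = 0: f_y(0, y) = 6*y**2 + 46*y + 88; vanishes at y ∈ {-4}. (0, -4): f_x = -22 ≠ 0.
  x = 1: f_y(1, y) = 6*y**2 + 42*y + 73; no integer root y with |y| ≤ 4.
  x = 2: f_y(2, y) = 6*y**2 + 38*y + 60; vanishes at y ∈ {-3}. (2, -3): f_x = 0, f = 0 — SINGULAR.
  x = 3: f_y(3, y) = 6*y**2 + 34*y + 49; no integer root y with |y| ≤ 4.
  x = 4: f_y(4, y) = 6*y**2 + 30*y + 40; no integer root y with |y| ≤ 4.
Only singular point on the grid: (2, -3).
Classify: substitute x = 2 + u, y = -3 + v and expand: f = -2*u**3 + u**2*v - 2*u*v**2 + 2*v**3 + v**2.
No constant or linear terms (consistent with a singular point). Quadratic part: v**2. Cubic part: -2*u**3 + u**2*v - 2*u*v**2 + 2*v**3.
The quadratic part v**2 is a perfect square, so there is a single (double) tangent line v = 0, i.e. y = -3. Restricting the cubic part to that line (v = 0) leaves -2*u**3 ≠ 0, so f is not divisible by v and the branch is v² ≈ 2*u**3 to lowest order — this is a cusp.
Classification: cusp.


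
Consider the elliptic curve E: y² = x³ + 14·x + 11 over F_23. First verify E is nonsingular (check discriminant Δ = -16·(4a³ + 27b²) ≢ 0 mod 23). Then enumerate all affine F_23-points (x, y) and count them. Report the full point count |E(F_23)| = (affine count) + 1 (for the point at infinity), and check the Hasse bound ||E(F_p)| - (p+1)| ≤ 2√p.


Affine points = {(1, 7), (1, 16), (2, 1), (2, 22), (4, 4), (4, 19), (6, 9), (6, 14), (10, 1), (10, 22), (11, 1), (11, 22), (15, 10), (15, 13), (18, 0), (19, 11), (19, 12)}; affine count = 17; |E(F_23)| = 18.

Discriminant check: Δ ∝ 4a³ + 27b² = 4·14³ + 27·11² = 4·2744 + 27·121 ≡ 6 (mod 23). Nonzero ⇒ E is nonsingular.
For each x ∈ F_23, compute rhs = x³ + 14·x + 11 mod 23, then count y ∈ F_23 with y² ≡ rhs.
  x = 0: rhs = 11, matching y values: none (0 points).
  x = 1: rhs = 3, matching y values: 7, 16 (2 points).
  x = 2: rhs = 1, matching y values: 1, 22 (2 points).
  x = 3: rhs = 11, matching y values: none (0 points).
  x = 4: rhs = 16, matching y values: 4, 19 (2 points).
  x = 5: rhs = 22, matching y values: none (0 points).
  x = 6: rhs = 12, matching y values: 9, 14 (2 points).
  x = 7: rhs = 15, matching y values: none (0 points).
  x = 8: rhs = 14, matching y values: none (0 points).
  x = 9: rhs = 15, matching y values: none (0 points).
  x = 10: rhs = 1, matching y values: 1, 22 (2 points).
  x = 11: rhs = 1, matching y values: 1, 22 (2 points).
  x = 12: rhs = 21, matching y values: none (0 points).
  x = 13: rhs = 21, matching y values: none (0 points).
  x = 14: rhs = 7, matching y values: none (0 points).
  x = 15: rhs = 8, matching y values: 10, 13 (2 points).
  x = 16: rhs = 7, matching y values: none (0 points).
  x = 17: rhs = 10, matching y values: none (0 points).
  x = 18: rhs = 0, matching y values: 0 (1 points).
  x = 19: rhs = 6, matching y values: 11, 12 (2 points).
  x = 20: rhs = 11, matching y values: none (0 points).
  x = 21: rhs = 21, matching y values: none (0 points).
  x = 22: rhs = 19, matching y values: none (0 points).
Total affine count: 17.
Full point count |E(F_23)| = 17 + 1 = 18.
Hasse bound: |18 − (23+1)| = |-6| = 6 ≤ 2√23 ≈ 9.5917 ✓.


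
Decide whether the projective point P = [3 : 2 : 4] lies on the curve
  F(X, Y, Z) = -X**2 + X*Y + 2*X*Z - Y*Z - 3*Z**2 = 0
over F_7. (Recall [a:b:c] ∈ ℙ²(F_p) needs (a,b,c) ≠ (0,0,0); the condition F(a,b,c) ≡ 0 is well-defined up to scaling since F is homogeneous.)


F(3,2,4) ≡ 0 (mod 7); P is on the curve.

Evaluate F(3, 2, 4) term-by-term (mod 7).
  -X**2 ↦ -1·9·1·1 = -9
  X*Y ↦ 1·3·2·1 = 6
  2*X*Z ↦ 2·3·1·4 = 24
  -Y*Z ↦ -1·1·2·4 = -8
  -3*Z**2 ↦ -3·1·1·16 = -48
Sum: F(3, 2, 4) = (-9) + (6) + (24) + (-8) + (-48) = -35.
Reducing mod 7: -35 ≡ 0 (mod 7).
Since F(a, b, c) ≡ 0 (mod 7), P lies on the curve.


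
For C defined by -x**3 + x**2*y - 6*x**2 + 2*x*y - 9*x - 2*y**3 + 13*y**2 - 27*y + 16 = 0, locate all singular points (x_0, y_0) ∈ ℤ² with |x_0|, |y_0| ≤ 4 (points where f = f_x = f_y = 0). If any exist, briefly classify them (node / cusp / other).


Singular points: {(-1, 2)}; classification: node.

Compute partial derivatives:
  f_x = -3*x**2 + 2*x*y - 12*x + 2*y - 9.
  f_y = x**2 + 2*x - 6*y**2 + 26*y - 27.
Scan x_0 ∈ {−4, ..., 4}. For each x_0, f_y(x_0, y) is a polynomial in y; find its integer roots y ∈ {−4, ..., 4}, then test f_x and f at those candidates.
  x = -4: f_y(-4, y) = -6*y**2 + 26*y - 19; no integer root y with |y| ≤ 4.
  x = -3: f_y(-3, y) = -6*y**2 + 26*y - 24; vanishes at y ∈ {3}. (-3, 3): f_x = -12 ≠ 0.
  x = -2: f_y(-2, y) = -6*y**2 + 26*y - 27; no integer root y with |y| ≤ 4.
  x = -1: f_y(-1, y) = -6*y**2 + 26*y - 28; vanishes at y ∈ {2}. (-1, 2): f_x = 0, f = 0 — SINGULAR.
  x = 0: f_y(0, y) = -6*y**2 + 26*y - 27; no integer root y with |y| ≤ 4.
  x = 1: f_y(1, y) = -6*y**2 + 26*y - 24; vanishes at y ∈ {3}. (1, 3): f_x = -12 ≠ 0.
  x = 2: f_y(2, y) = -6*y**2 + 26*y - 19; no integer root y with |y| ≤ 4.
  x = 3: f_y(3, y) = -6*y**2 + 26*y - 12; no integer root y with |y| ≤ 4.
  x = 4: f_y(4, y) = -6*y**2 + 26*y - 3; no integer root y with |y| ≤ 4.
Only singular point on the grid: (-1, 2).
Classify: substitute x = -1 + u, y = 2 + v and expand: f = -u**3 + u**2*v - u**2 - 2*v**3 + v**2.
No constant or linear terms (consistent with a singular point). Quadratic part: -u**2 + v**2. Cubic part: -u**3 + u**2*v - 2*v**3.
The quadratic part v**2 - u**2 = (v − u)(v + u) splits into two distinct linear factors, so there are two distinct tangent lines y − 2 = ±(x − -1) — this is a node (ordinary double point).
Classification: node.


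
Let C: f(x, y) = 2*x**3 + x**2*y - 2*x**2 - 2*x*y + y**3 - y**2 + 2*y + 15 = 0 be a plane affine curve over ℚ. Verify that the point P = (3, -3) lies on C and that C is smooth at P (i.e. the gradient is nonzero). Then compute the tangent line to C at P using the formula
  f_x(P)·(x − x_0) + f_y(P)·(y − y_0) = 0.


Tangent line at P: 30*x + 38*y + 24 = 0.

Step 1: f(3, -3) = 0, so P lies on C.
Step 2: partial derivatives
  f_x(x, y) = 6*x**2 + 2*x*y - 4*x - 2*y, f_y(x, y) = x**2 - 2*x + 3*y**2 - 2*y + 2.
  f_x(P) = 30, f_y(P) = 38 (gradient nonzero, so P is smooth).
Step 3: tangent line at P: 30·(x − 3) + 38·(y − -3) = 0.
Expanding: 30*x + 38*y + 24 = 0.


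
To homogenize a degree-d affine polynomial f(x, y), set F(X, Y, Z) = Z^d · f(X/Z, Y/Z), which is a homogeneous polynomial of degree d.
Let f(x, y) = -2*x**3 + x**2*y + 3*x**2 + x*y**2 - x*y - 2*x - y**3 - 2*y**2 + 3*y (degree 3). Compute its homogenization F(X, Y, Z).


F(X, Y, Z) = -2*X**3 + X**2*Y + 3*X**2*Z + X*Y**2 - X*Y*Z - 2*X*Z**2 - Y**3 - 2*Y**2*Z + 3*Y*Z**2

deg(f) = 3.
Substitute x = X/Z, y = Y/Z into f, then multiply by Z^3.
  monomial -2·x^3·y^0 ↦ -2·X^3·Y^0·Z^0.
  monomial 1·x^2·y^1 ↦ 1·X^2·Y^1·Z^0.
  monomial 3·x^2·y^0 ↦ 3·X^2·Y^0·Z^1.
  monomial 1·x^1·y^2 ↦ 1·X^1·Y^2·Z^0.
  monomial -1·x^1·y^1 ↦ -1·X^1·Y^1·Z^1.
  monomial -2·x^1·y^0 ↦ -2·X^1·Y^0·Z^2.
  monomial -1·x^0·y^3 ↦ -1·X^0·Y^3·Z^0.
  monomial -2·x^0·y^2 ↦ -2·X^0·Y^2·Z^1.
  monomial 3·x^0·y^1 ↦ 3·X^0·Y^1·Z^2.
Collecting: F(X, Y, Z) = -2*X**3 + X**2*Y + 3*X**2*Z + X*Y**2 - X*Y*Z - 2*X*Z**2 - Y**3 - 2*Y**2*Z + 3*Y*Z**2.


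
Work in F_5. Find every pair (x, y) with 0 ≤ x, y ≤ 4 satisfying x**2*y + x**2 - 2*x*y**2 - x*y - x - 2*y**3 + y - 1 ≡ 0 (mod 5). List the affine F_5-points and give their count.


Affine F_5-points: {(0, 2), (0, 4), (1, 3), (2, 2), (2, 3), (3, 0)}; count = 6.

For each of the 25 pairs (x, y) ∈ F_5², evaluate f(x, y) mod 5. Record the zeros.
  x = 0: [0↦4, 1↦3, 2↦0, 3↦3, 4↦0]  zeros at y ∈ {2, 4}
  x = 1: [0↦4, 1↦1, 2↦2, 3↦0, 4↦3]  zeros at y ∈ {3}
  x = 2: [0↦1, 1↦3, 2↦0, 3↦0, 4↦1]  zeros at y ∈ {2, 3}
  x = 3: [0↦0, 1↦4, 2↦4, 3↦3, 4↦4]  zeros at y ∈ {0}
  x = 4: [0↦1, 1↦4, 2↦4, 3↦4, 4↦2]  zeros at y ∈ ∅
Collecting zeros: affine points = {(0, 2), (0, 4), (1, 3), (2, 2), (2, 3), (3, 0)}.
Total count |C(F_5)_aff| = 6.
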